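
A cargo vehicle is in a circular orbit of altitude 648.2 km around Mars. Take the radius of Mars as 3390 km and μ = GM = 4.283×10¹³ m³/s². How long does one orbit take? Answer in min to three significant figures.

r = 3390 + 648.2 = 4038.2 km = 4.0382×10⁶ m.
Kepler's third law: T = 2π√(r³/μ) = 2π√((4.038×10⁶)³ / 4.283×10¹³).
r³/μ = 1.538×10⁶ s², so T = 2π × 1.240×10³ = 7.791×10³ s.
Converting: 7.791×10³ s ÷ 60.00 = 129.8 min.

T ≈ 130 min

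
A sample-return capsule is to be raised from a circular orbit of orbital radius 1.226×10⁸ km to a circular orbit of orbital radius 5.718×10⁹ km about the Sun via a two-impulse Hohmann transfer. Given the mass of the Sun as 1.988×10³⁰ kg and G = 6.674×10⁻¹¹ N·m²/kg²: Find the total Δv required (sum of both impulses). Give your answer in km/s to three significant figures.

Δv_total ≈ 17.0 km/s

μ = GM = 6.674×10⁻¹¹ × 1.988×10³⁰ = 1.327×10²⁰ m³/s².
r₁ = 1.226×10⁸ km = 1.226×10¹¹ m.
r₂ = 5.718×10⁹ km = 5.718×10¹² m.
Transfer ellipse a_t = (r₁ + r₂)/2 = 2.920×10¹² m.
At r₁: circular v_c1 = √(μ/r₁) = 32900 m/s; transfer-perihelion v_p = √[μ(2/r₁ − 1/a_t)] = 46030 m/s.
Δv₁ = v_p − v_c1 = 13140 m/s.
At r₂: circular v_c2 = √(μ/r₂) = 4817 m/s; transfer-aphelion v_a = √[μ(2/r₂ − 1/a_t)] = 987.0 m/s.
Δv₂ = v_c2 − v_a = 3830 m/s.
Total Δv = Δv₁ + Δv₂ = 16970 m/s = 16.97 km/s.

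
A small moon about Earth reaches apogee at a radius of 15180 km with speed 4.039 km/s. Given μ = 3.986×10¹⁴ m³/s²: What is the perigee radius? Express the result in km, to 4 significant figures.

r_a = 1.518×10⁷ m.
Specific energy ε = v²/2 − μ/r = -1.810×10⁷ J/kg, so a = −μ/(2ε) = 1.101×10⁷ m.
The apsides satisfy r_p + r_a = 2a, so the perigee radius is 2a − r_a = 6.840×10⁶ m = 6840.3 km.

perigee radius ≈ 6840 km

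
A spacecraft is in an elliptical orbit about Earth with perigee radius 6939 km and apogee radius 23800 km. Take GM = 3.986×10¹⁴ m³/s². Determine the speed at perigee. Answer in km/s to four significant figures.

Semi-major axis a = (r_p + r_a)/2 = 15370 km = 1.537×10⁷ m.
Vis-viva: v² = μ(2/r − 1/a) = 3.986×10¹⁴ × (2.882×10⁻⁷ − 6.506×10⁻⁸) = 8.895×10⁷ m²/s².
v = 9431 m/s = 9.431 km/s.

v ≈ 9.431 km/s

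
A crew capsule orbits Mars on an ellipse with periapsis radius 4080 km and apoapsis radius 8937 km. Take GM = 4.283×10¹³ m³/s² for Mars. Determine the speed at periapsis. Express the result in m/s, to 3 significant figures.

v ≈ 3800 m/s

Semi-major axis a = (r_p + r_a)/2 = 6508.5 km = 6.508×10⁶ m.
Vis-viva: v² = μ(2/r − 1/a) = 4.283×10¹³ × (4.902×10⁻⁷ − 1.536×10⁻⁷) = 1.441×10⁷ m²/s².
v = 3797 m/s.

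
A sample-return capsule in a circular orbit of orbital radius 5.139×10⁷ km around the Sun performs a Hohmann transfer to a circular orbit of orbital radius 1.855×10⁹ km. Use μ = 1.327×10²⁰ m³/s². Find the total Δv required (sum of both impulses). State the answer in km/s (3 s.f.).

Δv_total ≈ 26.6 km/s

r₁ = 5.139×10⁷ km = 5.139×10¹⁰ m.
r₂ = 1.855×10⁹ km = 1.855×10¹² m.
Transfer ellipse a_t = (r₁ + r₂)/2 = 9.532×10¹¹ m.
At r₁: circular v_c1 = √(μ/r₁) = 50820 m/s; transfer-perihelion v_p = √[μ(2/r₁ − 1/a_t)] = 70890 m/s.
Δv₁ = v_p − v_c1 = 20070 m/s.
At r₂: circular v_c2 = √(μ/r₂) = 8458 m/s; transfer-aphelion v_a = √[μ(2/r₂ − 1/a_t)] = 1964 m/s.
Δv₂ = v_c2 − v_a = 6494 m/s.
Total Δv = Δv₁ + Δv₂ = 26570 m/s = 26.57 km/s.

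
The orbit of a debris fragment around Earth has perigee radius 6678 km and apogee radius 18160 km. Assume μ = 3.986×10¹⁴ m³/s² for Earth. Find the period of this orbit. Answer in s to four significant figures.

Semi-major axis a = (r_p + r_a)/2 = (6678.0 + 18160)/2 = 12419 km = 1.242×10⁷ m.
By Kepler's third law T = 2π√(a³/μ) = 2π × 2.192×10³ = 1.377×10⁴ s.

T ≈ 13770 s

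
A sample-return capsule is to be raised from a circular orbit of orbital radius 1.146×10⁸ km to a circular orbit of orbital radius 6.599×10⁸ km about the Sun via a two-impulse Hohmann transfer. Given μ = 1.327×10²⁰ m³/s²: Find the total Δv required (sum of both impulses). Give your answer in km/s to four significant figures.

r₁ = 1.146×10⁸ km = 1.146×10¹¹ m.
r₂ = 6.599×10⁸ km = 6.599×10¹¹ m.
Transfer ellipse a_t = (r₁ + r₂)/2 = 3.872×10¹¹ m.
At r₁: circular v_c1 = √(μ/r₁) = 34030 m/s; transfer-perihelion v_p = √[μ(2/r₁ − 1/a_t)] = 44420 m/s.
Δv₁ = v_p − v_c1 = 10390 m/s.
At r₂: circular v_c2 = √(μ/r₂) = 14180 m/s; transfer-aphelion v_a = √[μ(2/r₂ − 1/a_t)] = 7714 m/s.
Δv₂ = v_c2 − v_a = 6466 m/s.
Total Δv = Δv₁ + Δv₂ = 16860 m/s = 16.86 km/s.

Δv_total ≈ 16.86 km/s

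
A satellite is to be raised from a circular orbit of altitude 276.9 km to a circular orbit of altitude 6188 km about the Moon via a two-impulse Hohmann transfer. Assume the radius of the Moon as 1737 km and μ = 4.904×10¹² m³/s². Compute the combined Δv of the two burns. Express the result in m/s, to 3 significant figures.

r₁ = 1737 + 276.9 = 2013.9 km = 2.0139×10⁶ m.
r₂ = 1737 + 6188 = 7925.0 km = 7.9250×10⁶ m.
Transfer ellipse a_t = (r₁ + r₂)/2 = 4.969×10⁶ m.
At r₁: circular v_c1 = √(μ/r₁) = 1560 m/s; transfer-perilune v_p = √[μ(2/r₁ − 1/a_t)] = 1971 m/s.
Δv₁ = v_p − v_c1 = 410.1 m/s.
At r₂: circular v_c2 = √(μ/r₂) = 786.6 m/s; transfer-apolune v_a = √[μ(2/r₂ − 1/a_t)] = 500.8 m/s.
Δv₂ = v_c2 − v_a = 285.9 m/s.
Total Δv = Δv₁ + Δv₂ = 696.0 m/s.

Δv_total ≈ 696 m/s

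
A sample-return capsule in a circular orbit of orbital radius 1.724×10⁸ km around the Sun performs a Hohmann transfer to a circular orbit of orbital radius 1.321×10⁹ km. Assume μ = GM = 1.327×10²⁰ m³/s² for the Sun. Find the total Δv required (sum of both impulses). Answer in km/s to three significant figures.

Δv_total ≈ 14.4 km/s

r₁ = 1.724×10⁸ km = 1.724×10¹¹ m.
r₂ = 1.321×10⁹ km = 1.321×10¹² m.
Transfer ellipse a_t = (r₁ + r₂)/2 = 7.467×10¹¹ m.
At r₁: circular v_c1 = √(μ/r₁) = 27740 m/s; transfer-perihelion v_p = √[μ(2/r₁ − 1/a_t)] = 36900 m/s.
Δv₁ = v_p − v_c1 = 9158 m/s.
At r₂: circular v_c2 = √(μ/r₂) = 10020 m/s; transfer-aphelion v_a = √[μ(2/r₂ − 1/a_t)] = 4816 m/s.
Δv₂ = v_c2 − v_a = 5207 m/s.
Total Δv = Δv₁ + Δv₂ = 14360 m/s = 14.36 km/s.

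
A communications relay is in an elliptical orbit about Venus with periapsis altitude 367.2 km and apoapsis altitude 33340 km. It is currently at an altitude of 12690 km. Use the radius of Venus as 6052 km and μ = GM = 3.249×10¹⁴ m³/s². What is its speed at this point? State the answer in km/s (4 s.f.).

v ≈ 4.526 km/s

r_p = 6052 + 367.2 = 6419.2 km = 6.4192×10⁶ m.
r_a = 6052 + 33340 = 39392 km = 3.9392×10⁷ m.
r = 6052 + 12690 = 18742 km = 1.874×10⁷ m.
Semi-major axis a = (r_p + r_a)/2 = 22906 km = 2.291×10⁷ m.
Vis-viva: v² = μ(2/r − 1/a) = 3.249×10¹⁴ × (1.067×10⁻⁷ − 4.366×10⁻⁸) = 2.049×10⁷ m²/s².
v = 4526 m/s = 4.526 km/s.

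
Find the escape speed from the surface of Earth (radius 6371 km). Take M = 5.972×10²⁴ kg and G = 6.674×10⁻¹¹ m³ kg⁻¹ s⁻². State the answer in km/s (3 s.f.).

v_esc ≈ 11.2 km/s

μ = GM = 6.674×10⁻¹¹ × 5.972×10²⁴ = 3.986×10¹⁴ m³/s².
r = R = 6.371×10⁶ m.
Escape speed v_esc = √(2μ/r) = √(2 × 3.986×10¹⁴ / 6.371×10⁶) = √(1.251×10⁸) = 11190 m/s.
= 11.19 km/s.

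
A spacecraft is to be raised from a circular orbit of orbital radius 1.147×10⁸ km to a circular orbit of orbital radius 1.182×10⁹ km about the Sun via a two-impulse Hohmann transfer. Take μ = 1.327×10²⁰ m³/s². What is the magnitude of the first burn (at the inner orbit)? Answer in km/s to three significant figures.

r₁ = 1.147×10⁸ km = 1.147×10¹¹ m.
r₂ = 1.182×10⁹ km = 1.182×10¹² m.
Transfer ellipse a_t = (r₁ + r₂)/2 = 6.484×10¹¹ m.
At r₁: circular v_c1 = √(μ/r₁) = 34010 m/s; transfer-perihelion v_p = √[μ(2/r₁ − 1/a_t)] = 45930 m/s.
Δv₁ = v_p − v_c1 = 11910 m/s.
= 11.91 km/s.

Δv ≈ 11.9 km/s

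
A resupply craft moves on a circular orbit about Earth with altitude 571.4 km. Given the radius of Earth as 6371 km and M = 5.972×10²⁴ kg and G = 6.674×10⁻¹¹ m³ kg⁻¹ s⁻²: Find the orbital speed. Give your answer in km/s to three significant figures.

μ = GM = 6.674×10⁻¹¹ × 5.972×10²⁴ = 3.986×10¹⁴ m³/s².
r = 6371 + 571.4 = 6942.4 km = 6.9424×10⁶ m.
For a circular orbit v = √(μ/r) = √(3.986×10¹⁴ / 6.942×10⁶) = √(5.741×10⁷) = 7577 m/s.
That is 7.577 km/s.

v ≈ 7.58 km/s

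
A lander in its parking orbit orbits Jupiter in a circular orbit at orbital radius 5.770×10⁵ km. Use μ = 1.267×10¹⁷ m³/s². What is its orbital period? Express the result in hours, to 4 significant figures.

r = 5.770×10⁵ km = 5.770×10⁸ m.
Kepler's third law: T = 2π√(r³/μ) = 2π√((5.770×10⁸)³ / 1.267×10¹⁷).
r³/μ = 1.516×10⁹ s², so T = 2π × 3.894×10⁴ = 2.447×10⁵ s.
Converting: 2.447×10⁵ s ÷ 3600 = 67.96 hours.

T ≈ 67.96 hours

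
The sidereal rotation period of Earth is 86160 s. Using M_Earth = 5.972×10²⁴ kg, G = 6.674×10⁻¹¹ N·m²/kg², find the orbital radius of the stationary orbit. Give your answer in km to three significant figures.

r_sync ≈ 42200 km

μ = GM = 6.674×10⁻¹¹ × 5.972×10²⁴ = 3.986×10¹⁴ m³/s².
A synchronous orbit has period T, so by Kepler's third law a = (μT²/4π²)^(1/3).
μT²/4π² = 3.986×10¹⁴ × (8.616×10⁴)² / 39.48 = 7.495×10²² m³.
a = 4.216×10⁷ m = 42162 km.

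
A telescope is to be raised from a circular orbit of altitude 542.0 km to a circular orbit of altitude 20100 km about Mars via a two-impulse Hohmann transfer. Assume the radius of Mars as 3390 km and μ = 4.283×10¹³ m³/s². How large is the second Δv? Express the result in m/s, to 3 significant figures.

r₁ = 3390 + 542.0 = 3932.0 km = 3.9320×10⁶ m.
r₂ = 3390 + 20100 = 23490 km = 2.3490×10⁷ m.
Transfer ellipse a_t = (r₁ + r₂)/2 = 1.371×10⁷ m.
At r₁: circular v_c1 = √(μ/r₁) = 3300 m/s; transfer-periapsis v_p = √[μ(2/r₁ − 1/a_t)] = 4320 m/s.
At r₂: circular v_c2 = √(μ/r₂) = 1350 m/s; transfer-apoapsis v_a = √[μ(2/r₂ − 1/a_t)] = 723.1 m/s.
Δv₂ = v_c2 − v_a = 627.2 m/s.

Δv ≈ 627 m/s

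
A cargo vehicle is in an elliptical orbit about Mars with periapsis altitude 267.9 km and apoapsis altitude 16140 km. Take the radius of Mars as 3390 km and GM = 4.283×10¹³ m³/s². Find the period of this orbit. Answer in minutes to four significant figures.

r_p = 3390 + 267.9 = 3657.9 km = 3.6579×10⁶ m.
r_a = 3390 + 16140 = 19530 km = 1.9530×10⁷ m.
Semi-major axis a = (r_p + r_a)/2 = (3657.9 + 19530)/2 = 11594 km = 1.159×10⁷ m.
By Kepler's third law T = 2π√(a³/μ) = 2π × 6.032×10³ = 3.790×10⁴ s.
= 631.7 minutes.

T ≈ 631.7 minutes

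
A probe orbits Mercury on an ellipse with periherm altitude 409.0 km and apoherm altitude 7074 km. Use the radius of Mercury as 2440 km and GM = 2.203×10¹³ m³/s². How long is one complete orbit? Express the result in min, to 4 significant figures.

T ≈ 342.9 min

r_p = 2440 + 409.0 = 2849.0 km = 2.8490×10⁶ m.
r_a = 2440 + 7074 = 9514.0 km = 9.5140×10⁶ m.
Semi-major axis a = (r_p + r_a)/2 = (2849.0 + 9514.0)/2 = 6181.5 km = 6.182×10⁶ m.
By Kepler's third law T = 2π√(a³/μ) = 2π × 3.274×10³ = 2.057×10⁴ s.
= 342.9 min.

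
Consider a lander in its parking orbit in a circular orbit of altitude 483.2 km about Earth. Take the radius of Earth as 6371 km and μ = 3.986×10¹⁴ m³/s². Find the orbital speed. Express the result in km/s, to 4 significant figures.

r = 6371 + 483.2 = 6854.2 km = 6.8542×10⁶ m.
For a circular orbit v = √(μ/r) = √(3.986×10¹⁴ / 6.854×10⁶) = √(5.815×10⁷) = 7626 m/s.
That is 7.626 km/s.

v ≈ 7.626 km/s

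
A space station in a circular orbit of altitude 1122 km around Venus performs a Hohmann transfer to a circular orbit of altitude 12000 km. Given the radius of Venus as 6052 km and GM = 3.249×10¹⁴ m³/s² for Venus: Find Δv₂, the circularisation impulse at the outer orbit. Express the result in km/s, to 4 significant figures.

Δv ≈ 1.043 km/s

r₁ = 6052 + 1122 = 7174.0 km = 7.1740×10⁶ m.
r₂ = 6052 + 12000 = 18052 km = 1.8052×10⁷ m.
Transfer ellipse a_t = (r₁ + r₂)/2 = 1.261×10⁷ m.
At r₁: circular v_c1 = √(μ/r₁) = 6730 m/s; transfer-periapsis v_p = √[μ(2/r₁ − 1/a_t)] = 8051 m/s.
At r₂: circular v_c2 = √(μ/r₂) = 4242 m/s; transfer-apoapsis v_a = √[μ(2/r₂ − 1/a_t)] = 3200 m/s.
Δv₂ = v_c2 − v_a = 1043 m/s.
= 1.043 km/s.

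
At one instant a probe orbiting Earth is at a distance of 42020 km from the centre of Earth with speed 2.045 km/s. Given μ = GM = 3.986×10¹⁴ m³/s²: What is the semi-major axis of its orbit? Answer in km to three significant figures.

r = 4.202×10⁷ m.
Specific orbital energy ε = v²/2 − μ/r = (2045)²/2 − 3.986×10¹⁴/4.202×10⁷ = -7.395×10⁶ J/kg.
Since ε = −μ/(2a), a = −μ/(2ε) = 2.695×10⁷ m = 26951 km.

a ≈ 27000 km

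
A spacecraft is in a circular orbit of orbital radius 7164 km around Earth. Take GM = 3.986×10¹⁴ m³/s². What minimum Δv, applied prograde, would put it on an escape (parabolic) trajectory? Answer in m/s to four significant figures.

Δv ≈ 3090 m/s

r = 7164 km = 7.164×10⁶ m.
Circular speed v_c = √(μ/r) = 7459 m/s.
Escape speed v_esc = √(2μ/r) = √2 × v_c = 10550 m/s.
Δv = v_esc − v_c = 3090 m/s.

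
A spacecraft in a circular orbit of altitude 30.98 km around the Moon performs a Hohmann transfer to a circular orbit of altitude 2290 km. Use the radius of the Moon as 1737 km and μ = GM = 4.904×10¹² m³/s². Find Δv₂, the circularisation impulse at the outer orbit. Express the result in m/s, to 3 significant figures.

r₁ = 1737 + 30.98 = 1768.0 km = 1.7680×10⁶ m.
r₂ = 1737 + 2290 = 4027.0 km = 4.0270×10⁶ m.
Transfer ellipse a_t = (r₁ + r₂)/2 = 2.897×10⁶ m.
At r₁: circular v_c1 = √(μ/r₁) = 1665 m/s; transfer-perilune v_p = √[μ(2/r₁ − 1/a_t)] = 1963 m/s.
At r₂: circular v_c2 = √(μ/r₂) = 1104 m/s; transfer-apolune v_a = √[μ(2/r₂ − 1/a_t)] = 862.0 m/s.
Δv₂ = v_c2 − v_a = 241.5 m/s.

Δv ≈ 242 m/s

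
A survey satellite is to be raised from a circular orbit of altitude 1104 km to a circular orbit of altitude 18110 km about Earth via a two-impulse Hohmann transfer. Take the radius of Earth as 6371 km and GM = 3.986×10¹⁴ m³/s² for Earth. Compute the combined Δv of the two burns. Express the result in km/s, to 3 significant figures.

r₁ = 6371 + 1104 = 7475.0 km = 7.4750×10⁶ m.
r₂ = 6371 + 18110 = 24481 km = 2.4481×10⁷ m.
Transfer ellipse a_t = (r₁ + r₂)/2 = 1.598×10⁷ m.
At r₁: circular v_c1 = √(μ/r₁) = 7302 m/s; transfer-perigee v_p = √[μ(2/r₁ − 1/a_t)] = 9039 m/s.
Δv₁ = v_p − v_c1 = 1737 m/s.
At r₂: circular v_c2 = √(μ/r₂) = 4035 m/s; transfer-apogee v_a = √[μ(2/r₂ − 1/a_t)] = 2760 m/s.
Δv₂ = v_c2 − v_a = 1275 m/s.
Total Δv = Δv₁ + Δv₂ = 3012 m/s = 3.012 km/s.

Δv_total ≈ 3.01 km/s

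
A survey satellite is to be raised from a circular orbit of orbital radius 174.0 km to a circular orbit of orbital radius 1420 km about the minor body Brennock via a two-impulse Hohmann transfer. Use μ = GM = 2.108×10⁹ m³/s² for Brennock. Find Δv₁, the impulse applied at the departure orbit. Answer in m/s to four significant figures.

Δv ≈ 36.85 m/s

r₁ = 174.0 km = 1.740×10⁵ m.
r₂ = 1420 km = 1.420×10⁶ m.
Transfer ellipse a_t = (r₁ + r₂)/2 = 7.970×10⁵ m.
At r₁: circular v_c1 = √(μ/r₁) = 110.1 m/s; transfer-periapsis v_p = √[μ(2/r₁ − 1/a_t)] = 146.9 m/s.
Δv₁ = v_p − v_c1 = 36.85 m/s.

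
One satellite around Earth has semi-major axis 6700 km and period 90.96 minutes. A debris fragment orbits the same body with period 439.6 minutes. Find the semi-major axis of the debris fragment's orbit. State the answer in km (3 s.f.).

a₂ ≈ 19200 km

Kepler's third law: a³ ∝ T², so a₂ = a₁ (T₂/T₁)^(2/3).
T₂/T₁ = 4.833, (T₂/T₁)^(2/3) = 2.858.
a₂ = 6700 × 2.858 = 19150 km.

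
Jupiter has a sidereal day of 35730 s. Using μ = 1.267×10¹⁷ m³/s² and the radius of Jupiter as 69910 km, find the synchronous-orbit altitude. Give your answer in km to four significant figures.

A synchronous orbit has period T, so by Kepler's third law a = (μT²/4π²)^(1/3).
μT²/4π² = 1.267×10¹⁷ × (3.573×10⁴)² / 39.48 = 4.097×10²⁴ m³.
a = 1.600×10⁸ m = 1.6002×10⁵ km.
Altitude h = a − R = 1.6002×10⁵ − 69910 = 90105 km.

h_sync ≈ 90110 km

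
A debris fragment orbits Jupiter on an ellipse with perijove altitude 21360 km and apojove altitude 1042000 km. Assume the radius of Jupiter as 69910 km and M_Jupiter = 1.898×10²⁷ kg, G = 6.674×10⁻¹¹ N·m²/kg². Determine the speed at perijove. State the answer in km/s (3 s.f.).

v ≈ 50.6 km/s

μ = GM = 6.674×10⁻¹¹ × 1.898×10²⁷ = 1.267×10¹⁷ m³/s².
r_p = 69910 + 21360 = 91270 km = 9.1270×10⁷ m.
r_a = 69910 + 1042000 = 1111900 km = 1.1119×10⁹ m.
Semi-major axis a = (r_p + r_a)/2 = 6.0159×10⁵ km = 6.016×10⁸ m.
Vis-viva: v² = μ(2/r − 1/a) = 1.267×10¹⁷ × (2.191×10⁻⁸ − 1.662×10⁻⁹) = 2.565×10⁹ m²/s².
v = 50650 m/s = 50.65 km/s.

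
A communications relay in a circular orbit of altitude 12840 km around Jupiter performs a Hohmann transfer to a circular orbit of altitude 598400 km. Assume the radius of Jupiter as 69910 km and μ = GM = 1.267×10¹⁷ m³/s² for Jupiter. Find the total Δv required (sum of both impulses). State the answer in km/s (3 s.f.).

Δv_total ≈ 20.4 km/s

r₁ = 69910 + 12840 = 82750 km = 8.2750×10⁷ m.
r₂ = 69910 + 598400 = 668310 km = 6.6831×10⁸ m.
Transfer ellipse a_t = (r₁ + r₂)/2 = 3.755×10⁸ m.
At r₁: circular v_c1 = √(μ/r₁) = 39130 m/s; transfer-perijove v_p = √[μ(2/r₁ − 1/a_t)] = 52200 m/s.
Δv₁ = v_p − v_c1 = 13070 m/s.
At r₂: circular v_c2 = √(μ/r₂) = 13770 m/s; transfer-apojove v_a = √[μ(2/r₂ − 1/a_t)] = 6463 m/s.
Δv₂ = v_c2 − v_a = 7306 m/s.
Total Δv = Δv₁ + Δv₂ = 20380 m/s = 20.38 km/s.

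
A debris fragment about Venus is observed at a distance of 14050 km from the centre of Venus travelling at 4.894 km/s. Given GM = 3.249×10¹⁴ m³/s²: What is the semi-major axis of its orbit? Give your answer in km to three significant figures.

a ≈ 14600 km

r = 1.405×10⁷ m.
Vis-viva rearranged: 1/a = 2/r − v²/μ = 1.423×10⁻⁷ − 7.372×10⁻⁸ = 6.863×10⁻⁸ m⁻¹.
a = 1.457×10⁷ m = 14571 km.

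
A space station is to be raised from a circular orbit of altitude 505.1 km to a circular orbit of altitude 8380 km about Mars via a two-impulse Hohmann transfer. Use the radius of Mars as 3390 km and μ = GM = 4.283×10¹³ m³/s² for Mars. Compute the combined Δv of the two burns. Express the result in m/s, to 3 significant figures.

r₁ = 3390 + 505.1 = 3895.1 km = 3.8951×10⁶ m.
r₂ = 3390 + 8380 = 11770 km = 1.1770×10⁷ m.
Transfer ellipse a_t = (r₁ + r₂)/2 = 7.833×10⁶ m.
At r₁: circular v_c1 = √(μ/r₁) = 3316 m/s; transfer-periapsis v_p = √[μ(2/r₁ − 1/a_t)] = 4065 m/s.
Δv₁ = v_p − v_c1 = 748.9 m/s.
At r₂: circular v_c2 = √(μ/r₂) = 1908 m/s; transfer-apoapsis v_a = √[μ(2/r₂ − 1/a_t)] = 1345 m/s.
Δv₂ = v_c2 − v_a = 562.4 m/s.
Total Δv = Δv₁ + Δv₂ = 1311 m/s.

Δv_total ≈ 1310 m/s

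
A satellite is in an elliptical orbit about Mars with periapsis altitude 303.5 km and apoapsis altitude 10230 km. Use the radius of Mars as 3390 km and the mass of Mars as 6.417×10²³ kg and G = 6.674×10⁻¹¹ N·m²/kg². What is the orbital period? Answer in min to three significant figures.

μ = GM = 6.674×10⁻¹¹ × 6.417×10²³ = 4.283×10¹³ m³/s².
r_p = 3390 + 303.5 = 3693.5 km = 3.6935×10⁶ m.
r_a = 3390 + 10230 = 13620 km = 1.3620×10⁷ m.
Semi-major axis a = (r_p + r_a)/2 = (3693.5 + 13620)/2 = 8656.8 km = 8.657×10⁶ m.
By Kepler's third law T = 2π√(a³/μ) = 2π × 3.892×10³ = 2.445×10⁴ s.
= 407.6 min.

T ≈ 408 min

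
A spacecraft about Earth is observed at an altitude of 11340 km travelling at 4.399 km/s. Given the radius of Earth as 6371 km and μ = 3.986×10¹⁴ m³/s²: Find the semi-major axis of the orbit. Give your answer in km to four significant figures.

r = 6371 + 11340 = 17711 km = 1.771×10⁷ m.
Specific orbital energy ε = v²/2 − μ/r = (4399)²/2 − 3.986×10¹⁴/1.771×10⁷ = -1.283×10⁷ J/kg.
Since ε = −μ/(2a), a = −μ/(2ε) = 1.553×10⁷ m = 15534 km.

a ≈ 15530 km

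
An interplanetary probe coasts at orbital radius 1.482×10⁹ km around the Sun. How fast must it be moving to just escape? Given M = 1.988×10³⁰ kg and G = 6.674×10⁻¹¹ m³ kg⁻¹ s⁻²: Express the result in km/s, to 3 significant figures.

μ = GM = 6.674×10⁻¹¹ × 1.988×10³⁰ = 1.327×10²⁰ m³/s².
r = 1.482×10⁹ km = 1.482×10¹² m.
Escape speed v_esc = √(2μ/r) = √(2 × 1.327×10²⁰ / 1.482×10¹²) = √(1.791×10⁸) = 13380 m/s.
= 13.38 km/s.

v_esc ≈ 13.4 km/s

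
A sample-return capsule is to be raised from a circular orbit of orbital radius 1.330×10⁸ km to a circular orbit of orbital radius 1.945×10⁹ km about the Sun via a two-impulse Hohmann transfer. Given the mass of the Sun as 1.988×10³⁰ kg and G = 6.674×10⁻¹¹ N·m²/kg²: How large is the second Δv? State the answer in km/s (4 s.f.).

Δv ≈ 5.304 km/s

μ = GM = 6.674×10⁻¹¹ × 1.988×10³⁰ = 1.327×10²⁰ m³/s².
r₁ = 1.330×10⁸ km = 1.330×10¹¹ m.
r₂ = 1.945×10⁹ km = 1.945×10¹² m.
Transfer ellipse a_t = (r₁ + r₂)/2 = 1.039×10¹² m.
At r₁: circular v_c1 = √(μ/r₁) = 31580 m/s; transfer-perihelion v_p = √[μ(2/r₁ − 1/a_t)] = 43210 m/s.
At r₂: circular v_c2 = √(μ/r₂) = 8259 m/s; transfer-aphelion v_a = √[μ(2/r₂ − 1/a_t)] = 2955 m/s.
Δv₂ = v_c2 − v_a = 5304 m/s.
= 5.304 km/s.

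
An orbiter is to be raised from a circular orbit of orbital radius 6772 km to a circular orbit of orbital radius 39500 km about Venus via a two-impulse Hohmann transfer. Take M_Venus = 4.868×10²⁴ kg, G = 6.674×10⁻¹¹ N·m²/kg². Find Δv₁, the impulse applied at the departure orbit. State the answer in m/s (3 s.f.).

μ = GM = 6.674×10⁻¹¹ × 4.868×10²⁴ = 3.249×10¹⁴ m³/s².
r₁ = 6772 km = 6.772×10⁶ m.
r₂ = 39500 km = 3.950×10⁷ m.
Transfer ellipse a_t = (r₁ + r₂)/2 = 2.314×10⁷ m.
At r₁: circular v_c1 = √(μ/r₁) = 6926 m/s; transfer-periapsis v_p = √[μ(2/r₁ − 1/a_t)] = 9050 m/s.
Δv₁ = v_p − v_c1 = 2124 m/s.

Δv ≈ 2120 m/s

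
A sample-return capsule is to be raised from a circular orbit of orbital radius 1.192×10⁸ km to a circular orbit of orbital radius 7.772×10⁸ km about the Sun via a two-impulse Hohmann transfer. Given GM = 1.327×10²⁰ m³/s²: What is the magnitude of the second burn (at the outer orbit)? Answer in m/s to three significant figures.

Δv ≈ 6330 m/s

r₁ = 1.192×10⁸ km = 1.192×10¹¹ m.
r₂ = 7.772×10⁸ km = 7.772×10¹¹ m.
Transfer ellipse a_t = (r₁ + r₂)/2 = 4.482×10¹¹ m.
At r₁: circular v_c1 = √(μ/r₁) = 33370 m/s; transfer-perihelion v_p = √[μ(2/r₁ − 1/a_t)] = 43940 m/s.
At r₂: circular v_c2 = √(μ/r₂) = 13070 m/s; transfer-aphelion v_a = √[μ(2/r₂ − 1/a_t)] = 6739 m/s.
Δv₂ = v_c2 − v_a = 6328 m/s.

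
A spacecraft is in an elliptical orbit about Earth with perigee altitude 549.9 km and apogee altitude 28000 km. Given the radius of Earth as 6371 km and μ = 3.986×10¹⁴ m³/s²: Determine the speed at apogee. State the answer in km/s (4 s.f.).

r_p = 6371 + 549.9 = 6920.9 km = 6.9209×10⁶ m.
r_a = 6371 + 28000 = 34371 km = 3.4371×10⁷ m.
Semi-major axis a = (r_p + r_a)/2 = 20646 km = 2.065×10⁷ m.
Vis-viva: v² = μ(2/r − 1/a) = 3.986×10¹⁴ × (5.819×10⁻⁸ − 4.844×10⁻⁸) = 3.888×10⁶ m²/s².
v = 1972 m/s = 1.972 km/s.

v ≈ 1.972 km/s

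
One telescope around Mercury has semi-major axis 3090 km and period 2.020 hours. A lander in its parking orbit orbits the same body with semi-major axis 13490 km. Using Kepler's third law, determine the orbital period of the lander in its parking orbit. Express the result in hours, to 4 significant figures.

T₂ ≈ 18.43 hours

Kepler's third law: T² ∝ a³, so T₂ = T₁ (a₂/a₁)^(3/2).
a₂/a₁ = 4.366, (a₂/a₁)^(3/2) = 9.122.
T₂ = 2.020 × 9.122 = 18.43 hours.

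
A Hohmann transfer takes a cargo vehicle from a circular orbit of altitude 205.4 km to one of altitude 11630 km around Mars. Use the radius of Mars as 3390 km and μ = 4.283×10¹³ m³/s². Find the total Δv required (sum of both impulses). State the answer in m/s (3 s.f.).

r₁ = 3390 + 205.4 = 3595.4 km = 3.5954×10⁶ m.
r₂ = 3390 + 11630 = 15020 km = 1.5020×10⁷ m.
Transfer ellipse a_t = (r₁ + r₂)/2 = 9.308×10⁶ m.
At r₁: circular v_c1 = √(μ/r₁) = 3451 m/s; transfer-periapsis v_p = √[μ(2/r₁ − 1/a_t)] = 4384 m/s.
Δv₁ = v_p − v_c1 = 933.0 m/s.
At r₂: circular v_c2 = √(μ/r₂) = 1689 m/s; transfer-apoapsis v_a = √[μ(2/r₂ − 1/a_t)] = 1050 m/s.
Δv₂ = v_c2 − v_a = 639.1 m/s.
Total Δv = Δv₁ + Δv₂ = 1572 m/s.

Δv_total ≈ 1570 m/s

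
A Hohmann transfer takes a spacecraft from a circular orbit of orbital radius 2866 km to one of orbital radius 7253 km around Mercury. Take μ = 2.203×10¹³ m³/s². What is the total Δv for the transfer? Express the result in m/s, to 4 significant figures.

r₁ = 2866 km = 2.866×10⁶ m.
r₂ = 7253 km = 7.253×10⁶ m.
Transfer ellipse a_t = (r₁ + r₂)/2 = 5.060×10⁶ m.
At r₁: circular v_c1 = √(μ/r₁) = 2772 m/s; transfer-periherm v_p = √[μ(2/r₁ − 1/a_t)] = 3320 m/s.
Δv₁ = v_p − v_c1 = 547.0 m/s.
At r₂: circular v_c2 = √(μ/r₂) = 1743 m/s; transfer-apoherm v_a = √[μ(2/r₂ − 1/a_t)] = 1312 m/s.
Δv₂ = v_c2 − v_a = 431.1 m/s.
Total Δv = Δv₁ + Δv₂ = 978.1 m/s.

Δv_total ≈ 978.1 m/s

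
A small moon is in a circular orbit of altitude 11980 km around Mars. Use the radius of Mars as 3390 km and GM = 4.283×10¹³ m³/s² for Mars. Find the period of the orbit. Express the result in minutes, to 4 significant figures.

T ≈ 964.2 minutes

r = 3390 + 11980 = 15370 km = 1.5370×10⁷ m.
Kepler's third law: T = 2π√(r³/μ) = 2π√((1.537×10⁷)³ / 4.283×10¹³).
r³/μ = 8.478×10⁷ s², so T = 2π × 9.207×10³ = 5.785×10⁴ s.
Converting: 5.785×10⁴ s ÷ 60.00 = 964.2 minutes.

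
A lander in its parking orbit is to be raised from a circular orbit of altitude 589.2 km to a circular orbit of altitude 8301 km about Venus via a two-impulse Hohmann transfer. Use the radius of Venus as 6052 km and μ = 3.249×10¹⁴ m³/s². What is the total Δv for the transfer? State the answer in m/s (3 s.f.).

r₁ = 6052 + 589.2 = 6641.2 km = 6.6412×10⁶ m.
r₂ = 6052 + 8301 = 14353 km = 1.4353×10⁷ m.
Transfer ellipse a_t = (r₁ + r₂)/2 = 1.050×10⁷ m.
At r₁: circular v_c1 = √(μ/r₁) = 6994 m/s; transfer-periapsis v_p = √[μ(2/r₁ − 1/a_t)] = 8179 m/s.
Δv₁ = v_p − v_c1 = 1184 m/s.
At r₂: circular v_c2 = √(μ/r₂) = 4758 m/s; transfer-apoapsis v_a = √[μ(2/r₂ − 1/a_t)] = 3784 m/s.
Δv₂ = v_c2 − v_a = 973.4 m/s.
Total Δv = Δv₁ + Δv₂ = 2158 m/s.

Δv_total ≈ 2160 m/s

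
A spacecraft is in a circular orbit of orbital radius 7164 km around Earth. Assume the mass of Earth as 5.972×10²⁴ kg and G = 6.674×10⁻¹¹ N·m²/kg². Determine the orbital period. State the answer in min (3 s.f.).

μ = GM = 6.674×10⁻¹¹ × 5.972×10²⁴ = 3.986×10¹⁴ m³/s².
r = 7164 km = 7.164×10⁶ m.
Kepler's third law: T = 2π√(r³/μ) = 2π√((7.164×10⁶)³ / 3.986×10¹⁴).
r³/μ = 9.225×10⁵ s², so T = 2π × 9.605×10² = 6.035×10³ s.
Converting: 6.035×10³ s ÷ 60.00 = 100.6 min.

T ≈ 101 min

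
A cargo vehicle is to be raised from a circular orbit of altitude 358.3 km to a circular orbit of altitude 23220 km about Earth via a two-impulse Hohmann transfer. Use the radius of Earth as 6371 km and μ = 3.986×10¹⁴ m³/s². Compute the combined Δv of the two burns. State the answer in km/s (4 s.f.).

Δv_total ≈ 3.564 km/s

r₁ = 6371 + 358.3 = 6729.3 km = 6.7293×10⁶ m.
r₂ = 6371 + 23220 = 29591 km = 2.9591×10⁷ m.
Transfer ellipse a_t = (r₁ + r₂)/2 = 1.816×10⁷ m.
At r₁: circular v_c1 = √(μ/r₁) = 7696 m/s; transfer-perigee v_p = √[μ(2/r₁ − 1/a_t)] = 9824 m/s.
Δv₁ = v_p − v_c1 = 2128 m/s.
At r₂: circular v_c2 = √(μ/r₂) = 3670 m/s; transfer-apogee v_a = √[μ(2/r₂ − 1/a_t)] = 2234 m/s.
Δv₂ = v_c2 − v_a = 1436 m/s.
Total Δv = Δv₁ + Δv₂ = 3564 m/s = 3.564 km/s.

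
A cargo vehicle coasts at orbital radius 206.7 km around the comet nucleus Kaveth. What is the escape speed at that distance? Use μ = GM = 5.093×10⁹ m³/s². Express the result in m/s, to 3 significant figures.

r = 206.7 km = 2.067×10⁵ m.
Escape speed v_esc = √(2μ/r) = √(2 × 5.093×10⁹ / 2.067×10⁵) = √(4.928×10⁴) = 222.0 m/s.

v_esc ≈ 222 m/s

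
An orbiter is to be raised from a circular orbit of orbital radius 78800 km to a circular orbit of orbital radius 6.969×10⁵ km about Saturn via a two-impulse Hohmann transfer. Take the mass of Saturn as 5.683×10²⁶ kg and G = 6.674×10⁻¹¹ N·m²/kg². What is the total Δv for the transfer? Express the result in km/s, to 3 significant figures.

Δv_total ≈ 11.5 km/s

μ = GM = 6.674×10⁻¹¹ × 5.683×10²⁶ = 3.793×10¹⁶ m³/s².
r₁ = 78800 km = 7.880×10⁷ m.
r₂ = 6.969×10⁵ km = 6.969×10⁸ m.
Transfer ellipse a_t = (r₁ + r₂)/2 = 3.878×10⁸ m.
At r₁: circular v_c1 = √(μ/r₁) = 21940 m/s; transfer-perikrone v_p = √[μ(2/r₁ − 1/a_t)] = 29410 m/s.
Δv₁ = v_p − v_c1 = 7469 m/s.
At r₂: circular v_c2 = √(μ/r₂) = 7377 m/s; transfer-apokrone v_a = √[μ(2/r₂ − 1/a_t)] = 3325 m/s.
Δv₂ = v_c2 − v_a = 4052 m/s.
Total Δv = Δv₁ + Δv₂ = 11520 m/s = 11.52 km/s.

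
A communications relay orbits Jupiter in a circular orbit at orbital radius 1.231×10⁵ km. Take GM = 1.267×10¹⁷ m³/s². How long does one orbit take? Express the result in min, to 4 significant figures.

T ≈ 401.8 min

r = 1.231×10⁵ km = 1.231×10⁸ m.
Kepler's third law: T = 2π√(r³/μ) = 2π√((1.231×10⁸)³ / 1.267×10¹⁷).
r³/μ = 1.472×10⁷ s², so T = 2π × 3.837×10³ = 2.411×10⁴ s.
Converting: 2.411×10⁴ s ÷ 60.00 = 401.8 min.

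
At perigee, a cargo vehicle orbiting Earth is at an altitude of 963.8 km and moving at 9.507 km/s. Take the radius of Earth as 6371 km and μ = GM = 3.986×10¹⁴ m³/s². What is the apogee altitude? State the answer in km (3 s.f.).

r_p = 6371 + 963.8 = 7334.8 km = 7.335×10⁶ m.
Specific energy ε = v²/2 − μ/r = -9.152×10⁶ J/kg, so a = −μ/(2ε) = 2.178×10⁷ m.
The apsides satisfy r_p + r_a = 2a, so the apogee radius is 2a − r_p = 3.622×10⁷ m = 36218 km.
Apogee altitude = 36218 − 6371 = 29847 km.

apogee altitude ≈ 29800 km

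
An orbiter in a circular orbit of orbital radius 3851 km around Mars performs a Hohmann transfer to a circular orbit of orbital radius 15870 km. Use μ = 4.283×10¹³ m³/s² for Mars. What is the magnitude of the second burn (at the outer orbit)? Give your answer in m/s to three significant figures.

Δv ≈ 616 m/s

r₁ = 3851 km = 3.851×10⁶ m.
r₂ = 15870 km = 1.587×10⁷ m.
Transfer ellipse a_t = (r₁ + r₂)/2 = 9.860×10⁶ m.
At r₁: circular v_c1 = √(μ/r₁) = 3335 m/s; transfer-periapsis v_p = √[μ(2/r₁ − 1/a_t)] = 4231 m/s.
At r₂: circular v_c2 = √(μ/r₂) = 1643 m/s; transfer-apoapsis v_a = √[μ(2/r₂ − 1/a_t)] = 1027 m/s.
Δv₂ = v_c2 − v_a = 616.2 m/s.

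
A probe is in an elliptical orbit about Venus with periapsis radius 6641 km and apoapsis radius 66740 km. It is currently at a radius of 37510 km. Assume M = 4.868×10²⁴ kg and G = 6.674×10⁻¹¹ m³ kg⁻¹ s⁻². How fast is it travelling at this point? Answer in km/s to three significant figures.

v ≈ 2.91 km/s

μ = GM = 6.674×10⁻¹¹ × 4.868×10²⁴ = 3.249×10¹⁴ m³/s².
Semi-major axis a = (r_p + r_a)/2 = 36690 km = 3.669×10⁷ m.
Vis-viva: v² = μ(2/r − 1/a) = 3.249×10¹⁴ × (5.332×10⁻⁸ − 2.726×10⁻⁸) = 8.468×10⁶ m²/s².
v = 2910 m/s = 2.910 km/s.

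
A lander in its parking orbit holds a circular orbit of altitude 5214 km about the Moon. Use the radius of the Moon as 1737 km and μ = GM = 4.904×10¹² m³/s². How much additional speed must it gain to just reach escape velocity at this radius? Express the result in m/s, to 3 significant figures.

Δv ≈ 348 m/s

r = 1737 + 5214 = 6951.0 km = 6.9510×10⁶ m.
Circular speed v_c = √(μ/r) = 839.9 m/s.
Escape speed v_esc = √(2μ/r) = √2 × v_c = 1188 m/s.
Δv = v_esc − v_c = 347.9 m/s.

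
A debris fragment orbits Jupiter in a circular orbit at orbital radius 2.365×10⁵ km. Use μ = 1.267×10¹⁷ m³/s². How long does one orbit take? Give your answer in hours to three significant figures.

r = 2.365×10⁵ km = 2.365×10⁸ m.
Kepler's third law: T = 2π√(r³/μ) = 2π√((2.365×10⁸)³ / 1.267×10¹⁷).
r³/μ = 1.044×10⁸ s², so T = 2π × 1.022×10⁴ = 6.420×10⁴ s.
Converting: 6.420×10⁴ s ÷ 3600 = 17.83 hours.

T ≈ 17.8 hours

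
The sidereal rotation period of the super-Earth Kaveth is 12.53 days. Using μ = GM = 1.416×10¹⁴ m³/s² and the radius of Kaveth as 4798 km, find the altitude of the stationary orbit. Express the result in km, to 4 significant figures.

T = 12.53 days = 1.083×10⁶ s.
A synchronous orbit has period T, so by Kepler's third law a = (μT²/4π²)^(1/3).
μT²/4π² = 1.416×10¹⁴ × (1.083×10⁶)² / 39.48 = 4.204×10²⁴ m³.
a = 1.614×10⁸ m = 1.6139×10⁵ km.
Altitude h = a − R = 1.6139×10⁵ − 4798 = 1.5659×10⁵ km.

h_sync ≈ 1.566×10⁵ km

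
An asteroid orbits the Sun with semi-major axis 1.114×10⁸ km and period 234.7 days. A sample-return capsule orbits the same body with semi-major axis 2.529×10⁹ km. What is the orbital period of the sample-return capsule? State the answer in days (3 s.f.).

T₂ ≈ 25400 days

Kepler's third law: T² ∝ a³, so T₂ = T₁ (a₂/a₁)^(3/2).
a₂/a₁ = 22.70, (a₂/a₁)^(3/2) = 108.2.
T₂ = 234.7 × 108.2 = 25390 days.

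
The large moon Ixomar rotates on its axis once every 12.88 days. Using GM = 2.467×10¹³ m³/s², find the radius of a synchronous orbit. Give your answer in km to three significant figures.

T = 12.88 days = 1.113×10⁶ s.
A synchronous orbit has period T, so by Kepler's third law a = (μT²/4π²)^(1/3).
μT²/4π² = 2.467×10¹³ × (1.113×10⁶)² / 39.48 = 7.739×10²³ m³.
a = 9.181×10⁷ m = 91810 km.

r_sync ≈ 91800 km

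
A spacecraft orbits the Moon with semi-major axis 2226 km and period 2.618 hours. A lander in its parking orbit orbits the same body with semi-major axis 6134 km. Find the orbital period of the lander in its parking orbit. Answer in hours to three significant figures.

Kepler's third law: T² ∝ a³, so T₂ = T₁ (a₂/a₁)^(3/2).
a₂/a₁ = 2.756, (a₂/a₁)^(3/2) = 4.574.
T₂ = 2.618 × 4.574 = 11.98 hours.

T₂ ≈ 12.0 hours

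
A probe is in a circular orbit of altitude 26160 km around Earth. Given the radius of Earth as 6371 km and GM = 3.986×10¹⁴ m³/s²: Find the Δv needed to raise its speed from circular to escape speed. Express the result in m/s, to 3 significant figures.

Δv ≈ 1450 m/s

r = 6371 + 26160 = 32531 km = 3.2531×10⁷ m.
Circular speed v_c = √(μ/r) = 3500 m/s.
Escape speed v_esc = √(2μ/r) = √2 × v_c = 4950 m/s.
Δv = v_esc − v_c = 1450 m/s.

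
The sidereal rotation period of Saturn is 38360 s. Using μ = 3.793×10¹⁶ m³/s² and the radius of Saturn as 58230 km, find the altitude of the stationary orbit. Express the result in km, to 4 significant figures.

A synchronous orbit has period T, so by Kepler's third law a = (μT²/4π²)^(1/3).
μT²/4π² = 3.793×10¹⁶ × (3.836×10⁴)² / 39.48 = 1.414×10²⁴ m³.
a = 1.122×10⁸ m = 1.1223×10⁵ km.
Altitude h = a − R = 1.1223×10⁵ − 58230 = 54005 km.

h_sync ≈ 54000 km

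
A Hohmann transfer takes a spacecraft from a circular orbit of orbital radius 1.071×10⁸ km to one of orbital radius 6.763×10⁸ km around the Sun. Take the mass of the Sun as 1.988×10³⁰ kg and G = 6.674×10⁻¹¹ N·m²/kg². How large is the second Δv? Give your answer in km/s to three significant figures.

Δv ≈ 6.68 km/s

μ = GM = 6.674×10⁻¹¹ × 1.988×10³⁰ = 1.327×10²⁰ m³/s².
r₁ = 1.071×10⁸ km = 1.071×10¹¹ m.
r₂ = 6.763×10⁸ km = 6.763×10¹¹ m.
Transfer ellipse a_t = (r₁ + r₂)/2 = 3.917×10¹¹ m.
At r₁: circular v_c1 = √(μ/r₁) = 35200 m/s; transfer-perihelion v_p = √[μ(2/r₁ − 1/a_t)] = 46250 m/s.
At r₂: circular v_c2 = √(μ/r₂) = 14010 m/s; transfer-aphelion v_a = √[μ(2/r₂ − 1/a_t)] = 7324 m/s.
Δv₂ = v_c2 − v_a = 6683 m/s.
= 6.683 km/s.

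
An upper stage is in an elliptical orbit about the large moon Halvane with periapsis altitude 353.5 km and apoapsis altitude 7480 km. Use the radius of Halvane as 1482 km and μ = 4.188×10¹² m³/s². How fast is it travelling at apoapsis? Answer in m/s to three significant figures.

r_p = 1482 + 353.5 = 1835.5 km = 1.8355×10⁶ m.
r_a = 1482 + 7480 = 8962.0 km = 8.9620×10⁶ m.
Semi-major axis a = (r_p + r_a)/2 = 5398.8 km = 5.399×10⁶ m.
Vis-viva: v² = μ(2/r − 1/a) = 4.188×10¹² × (2.232×10⁻⁷ − 1.852×10⁻⁷) = 1.589×10⁵ m²/s².
v = 398.6 m/s.

v ≈ 399 m/s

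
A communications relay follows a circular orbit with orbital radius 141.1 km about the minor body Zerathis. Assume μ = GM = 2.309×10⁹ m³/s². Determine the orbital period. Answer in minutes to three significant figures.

T ≈ 116 minutes

r = 141.1 km = 1.411×10⁵ m.
Kepler's third law: T = 2π√(r³/μ) = 2π√((1.411×10⁵)³ / 2.309×10⁹).
r³/μ = 1.217×10⁶ s², so T = 2π × 1.103×10³ = 6.930×10³ s.
Converting: 6.930×10³ s ÷ 60.00 = 115.5 minutes.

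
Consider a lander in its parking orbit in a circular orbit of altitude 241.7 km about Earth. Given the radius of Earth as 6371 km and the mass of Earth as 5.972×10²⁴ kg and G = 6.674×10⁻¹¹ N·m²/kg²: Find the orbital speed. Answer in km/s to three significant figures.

μ = GM = 6.674×10⁻¹¹ × 5.972×10²⁴ = 3.986×10¹⁴ m³/s².
r = 6371 + 241.7 = 6612.7 km = 6.6127×10⁶ m.
For a circular orbit v = √(μ/r) = √(3.986×10¹⁴ / 6.613×10⁶) = √(6.027×10⁷) = 7764 m/s.
That is 7.764 km/s.

v ≈ 7.76 km/s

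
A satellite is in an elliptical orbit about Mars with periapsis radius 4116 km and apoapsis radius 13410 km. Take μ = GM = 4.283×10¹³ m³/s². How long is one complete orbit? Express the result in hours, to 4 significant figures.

Semi-major axis a = (r_p + r_a)/2 = (4116.0 + 13410)/2 = 8763.0 km = 8.763×10⁶ m.
By Kepler's third law T = 2π√(a³/μ) = 2π × 3.964×10³ = 2.490×10⁴ s.
= 6.918 hours.

T ≈ 6.918 hours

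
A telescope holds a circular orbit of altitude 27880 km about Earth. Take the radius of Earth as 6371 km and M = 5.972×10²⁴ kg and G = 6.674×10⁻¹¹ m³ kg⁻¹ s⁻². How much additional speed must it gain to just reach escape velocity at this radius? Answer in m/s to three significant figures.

μ = GM = 6.674×10⁻¹¹ × 5.972×10²⁴ = 3.986×10¹⁴ m³/s².
r = 6371 + 27880 = 34251 km = 3.4251×10⁷ m.
Circular speed v_c = √(μ/r) = 3411 m/s.
Escape speed v_esc = √(2μ/r) = √2 × v_c = 4824 m/s.
Δv = v_esc − v_c = 1413 m/s.

Δv ≈ 1410 m/s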